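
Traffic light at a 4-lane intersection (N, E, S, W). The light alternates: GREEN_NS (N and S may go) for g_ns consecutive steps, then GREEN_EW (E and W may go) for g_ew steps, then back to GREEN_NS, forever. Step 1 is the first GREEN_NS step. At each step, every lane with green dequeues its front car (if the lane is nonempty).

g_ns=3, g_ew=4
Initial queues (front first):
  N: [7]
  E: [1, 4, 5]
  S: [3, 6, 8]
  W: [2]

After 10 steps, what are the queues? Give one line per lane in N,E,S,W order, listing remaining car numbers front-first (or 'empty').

Step 1 [NS]: N:car7-GO,E:wait,S:car3-GO,W:wait | queues: N=0 E=3 S=2 W=1
Step 2 [NS]: N:empty,E:wait,S:car6-GO,W:wait | queues: N=0 E=3 S=1 W=1
Step 3 [NS]: N:empty,E:wait,S:car8-GO,W:wait | queues: N=0 E=3 S=0 W=1
Step 4 [EW]: N:wait,E:car1-GO,S:wait,W:car2-GO | queues: N=0 E=2 S=0 W=0
Step 5 [EW]: N:wait,E:car4-GO,S:wait,W:empty | queues: N=0 E=1 S=0 W=0
Step 6 [EW]: N:wait,E:car5-GO,S:wait,W:empty | queues: N=0 E=0 S=0 W=0

N: empty
E: empty
S: empty
W: empty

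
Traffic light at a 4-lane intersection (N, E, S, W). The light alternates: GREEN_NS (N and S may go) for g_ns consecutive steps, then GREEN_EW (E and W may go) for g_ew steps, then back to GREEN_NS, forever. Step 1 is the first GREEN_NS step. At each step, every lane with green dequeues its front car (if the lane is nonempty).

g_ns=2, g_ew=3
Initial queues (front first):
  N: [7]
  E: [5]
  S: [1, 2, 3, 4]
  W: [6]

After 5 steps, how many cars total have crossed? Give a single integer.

Step 1 [NS]: N:car7-GO,E:wait,S:car1-GO,W:wait | queues: N=0 E=1 S=3 W=1
Step 2 [NS]: N:empty,E:wait,S:car2-GO,W:wait | queues: N=0 E=1 S=2 W=1
Step 3 [EW]: N:wait,E:car5-GO,S:wait,W:car6-GO | queues: N=0 E=0 S=2 W=0
Step 4 [EW]: N:wait,E:empty,S:wait,W:empty | queues: N=0 E=0 S=2 W=0
Step 5 [EW]: N:wait,E:empty,S:wait,W:empty | queues: N=0 E=0 S=2 W=0
Cars crossed by step 5: 5

Answer: 5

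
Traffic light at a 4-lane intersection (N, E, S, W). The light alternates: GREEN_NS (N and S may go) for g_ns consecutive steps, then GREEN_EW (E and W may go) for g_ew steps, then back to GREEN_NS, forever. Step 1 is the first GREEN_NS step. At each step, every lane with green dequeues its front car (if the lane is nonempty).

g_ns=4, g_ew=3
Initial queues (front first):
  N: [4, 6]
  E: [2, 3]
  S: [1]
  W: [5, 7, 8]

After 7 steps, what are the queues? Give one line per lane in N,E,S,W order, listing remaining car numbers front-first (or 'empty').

Step 1 [NS]: N:car4-GO,E:wait,S:car1-GO,W:wait | queues: N=1 E=2 S=0 W=3
Step 2 [NS]: N:car6-GO,E:wait,S:empty,W:wait | queues: N=0 E=2 S=0 W=3
Step 3 [NS]: N:empty,E:wait,S:empty,W:wait | queues: N=0 E=2 S=0 W=3
Step 4 [NS]: N:empty,E:wait,S:empty,W:wait | queues: N=0 E=2 S=0 W=3
Step 5 [EW]: N:wait,E:car2-GO,S:wait,W:car5-GO | queues: N=0 E=1 S=0 W=2
Step 6 [EW]: N:wait,E:car3-GO,S:wait,W:car7-GO | queues: N=0 E=0 S=0 W=1
Step 7 [EW]: N:wait,E:empty,S:wait,W:car8-GO | queues: N=0 E=0 S=0 W=0

N: empty
E: empty
S: empty
W: empty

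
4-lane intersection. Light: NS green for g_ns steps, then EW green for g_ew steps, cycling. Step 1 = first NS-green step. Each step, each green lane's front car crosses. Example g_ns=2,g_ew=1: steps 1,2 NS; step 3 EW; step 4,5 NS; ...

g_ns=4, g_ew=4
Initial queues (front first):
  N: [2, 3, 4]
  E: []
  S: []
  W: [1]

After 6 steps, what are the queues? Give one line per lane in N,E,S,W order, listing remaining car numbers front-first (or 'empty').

Step 1 [NS]: N:car2-GO,E:wait,S:empty,W:wait | queues: N=2 E=0 S=0 W=1
Step 2 [NS]: N:car3-GO,E:wait,S:empty,W:wait | queues: N=1 E=0 S=0 W=1
Step 3 [NS]: N:car4-GO,E:wait,S:empty,W:wait | queues: N=0 E=0 S=0 W=1
Step 4 [NS]: N:empty,E:wait,S:empty,W:wait | queues: N=0 E=0 S=0 W=1
Step 5 [EW]: N:wait,E:empty,S:wait,W:car1-GO | queues: N=0 E=0 S=0 W=0

N: empty
E: empty
S: empty
W: empty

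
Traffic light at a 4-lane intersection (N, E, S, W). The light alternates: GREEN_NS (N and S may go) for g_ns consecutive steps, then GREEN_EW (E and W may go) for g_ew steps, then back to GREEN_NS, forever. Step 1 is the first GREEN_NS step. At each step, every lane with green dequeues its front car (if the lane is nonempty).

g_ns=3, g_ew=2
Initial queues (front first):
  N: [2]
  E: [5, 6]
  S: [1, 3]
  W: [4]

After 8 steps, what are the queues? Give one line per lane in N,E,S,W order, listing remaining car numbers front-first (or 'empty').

Step 1 [NS]: N:car2-GO,E:wait,S:car1-GO,W:wait | queues: N=0 E=2 S=1 W=1
Step 2 [NS]: N:empty,E:wait,S:car3-GO,W:wait | queues: N=0 E=2 S=0 W=1
Step 3 [NS]: N:empty,E:wait,S:empty,W:wait | queues: N=0 E=2 S=0 W=1
Step 4 [EW]: N:wait,E:car5-GO,S:wait,W:car4-GO | queues: N=0 E=1 S=0 W=0
Step 5 [EW]: N:wait,E:car6-GO,S:wait,W:empty | queues: N=0 E=0 S=0 W=0

N: empty
E: empty
S: empty
W: empty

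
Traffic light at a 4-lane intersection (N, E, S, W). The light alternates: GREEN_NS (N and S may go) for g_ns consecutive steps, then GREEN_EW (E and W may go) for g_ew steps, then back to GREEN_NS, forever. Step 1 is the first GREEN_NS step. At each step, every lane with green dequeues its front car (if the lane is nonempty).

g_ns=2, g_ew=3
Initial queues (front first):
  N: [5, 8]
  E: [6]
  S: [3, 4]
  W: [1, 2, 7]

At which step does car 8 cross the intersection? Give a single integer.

Step 1 [NS]: N:car5-GO,E:wait,S:car3-GO,W:wait | queues: N=1 E=1 S=1 W=3
Step 2 [NS]: N:car8-GO,E:wait,S:car4-GO,W:wait | queues: N=0 E=1 S=0 W=3
Step 3 [EW]: N:wait,E:car6-GO,S:wait,W:car1-GO | queues: N=0 E=0 S=0 W=2
Step 4 [EW]: N:wait,E:empty,S:wait,W:car2-GO | queues: N=0 E=0 S=0 W=1
Step 5 [EW]: N:wait,E:empty,S:wait,W:car7-GO | queues: N=0 E=0 S=0 W=0
Car 8 crosses at step 2

2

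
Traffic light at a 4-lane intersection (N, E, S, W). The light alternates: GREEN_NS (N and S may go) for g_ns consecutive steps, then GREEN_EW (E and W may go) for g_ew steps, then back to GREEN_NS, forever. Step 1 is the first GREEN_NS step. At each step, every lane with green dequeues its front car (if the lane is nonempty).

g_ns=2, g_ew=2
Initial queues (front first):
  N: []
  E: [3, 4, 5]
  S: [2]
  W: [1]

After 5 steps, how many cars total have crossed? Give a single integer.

Step 1 [NS]: N:empty,E:wait,S:car2-GO,W:wait | queues: N=0 E=3 S=0 W=1
Step 2 [NS]: N:empty,E:wait,S:empty,W:wait | queues: N=0 E=3 S=0 W=1
Step 3 [EW]: N:wait,E:car3-GO,S:wait,W:car1-GO | queues: N=0 E=2 S=0 W=0
Step 4 [EW]: N:wait,E:car4-GO,S:wait,W:empty | queues: N=0 E=1 S=0 W=0
Step 5 [NS]: N:empty,E:wait,S:empty,W:wait | queues: N=0 E=1 S=0 W=0
Cars crossed by step 5: 4

Answer: 4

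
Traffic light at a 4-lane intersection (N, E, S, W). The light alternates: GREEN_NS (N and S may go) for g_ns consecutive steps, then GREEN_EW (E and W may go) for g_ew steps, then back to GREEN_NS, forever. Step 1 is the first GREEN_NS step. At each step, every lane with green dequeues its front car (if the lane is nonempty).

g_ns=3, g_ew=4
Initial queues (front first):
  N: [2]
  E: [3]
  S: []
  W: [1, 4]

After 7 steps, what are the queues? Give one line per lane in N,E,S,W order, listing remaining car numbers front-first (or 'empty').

Step 1 [NS]: N:car2-GO,E:wait,S:empty,W:wait | queues: N=0 E=1 S=0 W=2
Step 2 [NS]: N:empty,E:wait,S:empty,W:wait | queues: N=0 E=1 S=0 W=2
Step 3 [NS]: N:empty,E:wait,S:empty,W:wait | queues: N=0 E=1 S=0 W=2
Step 4 [EW]: N:wait,E:car3-GO,S:wait,W:car1-GO | queues: N=0 E=0 S=0 W=1
Step 5 [EW]: N:wait,E:empty,S:wait,W:car4-GO | queues: N=0 E=0 S=0 W=0

N: empty
E: empty
S: empty
W: empty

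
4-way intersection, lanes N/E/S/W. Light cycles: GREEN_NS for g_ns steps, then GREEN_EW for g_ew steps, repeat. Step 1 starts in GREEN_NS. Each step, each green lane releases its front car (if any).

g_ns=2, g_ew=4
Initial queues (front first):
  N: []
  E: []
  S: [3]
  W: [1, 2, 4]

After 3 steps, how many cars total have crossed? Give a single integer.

Answer: 2

Derivation:
Step 1 [NS]: N:empty,E:wait,S:car3-GO,W:wait | queues: N=0 E=0 S=0 W=3
Step 2 [NS]: N:empty,E:wait,S:empty,W:wait | queues: N=0 E=0 S=0 W=3
Step 3 [EW]: N:wait,E:empty,S:wait,W:car1-GO | queues: N=0 E=0 S=0 W=2
Cars crossed by step 3: 2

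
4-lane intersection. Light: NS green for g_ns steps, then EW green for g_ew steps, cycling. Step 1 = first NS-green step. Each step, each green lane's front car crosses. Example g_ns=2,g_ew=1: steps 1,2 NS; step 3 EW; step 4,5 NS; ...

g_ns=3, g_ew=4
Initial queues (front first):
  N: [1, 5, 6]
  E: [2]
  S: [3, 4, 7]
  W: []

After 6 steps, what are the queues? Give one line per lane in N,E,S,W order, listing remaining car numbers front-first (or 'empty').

Step 1 [NS]: N:car1-GO,E:wait,S:car3-GO,W:wait | queues: N=2 E=1 S=2 W=0
Step 2 [NS]: N:car5-GO,E:wait,S:car4-GO,W:wait | queues: N=1 E=1 S=1 W=0
Step 3 [NS]: N:car6-GO,E:wait,S:car7-GO,W:wait | queues: N=0 E=1 S=0 W=0
Step 4 [EW]: N:wait,E:car2-GO,S:wait,W:empty | queues: N=0 E=0 S=0 W=0

N: empty
E: empty
S: empty
W: empty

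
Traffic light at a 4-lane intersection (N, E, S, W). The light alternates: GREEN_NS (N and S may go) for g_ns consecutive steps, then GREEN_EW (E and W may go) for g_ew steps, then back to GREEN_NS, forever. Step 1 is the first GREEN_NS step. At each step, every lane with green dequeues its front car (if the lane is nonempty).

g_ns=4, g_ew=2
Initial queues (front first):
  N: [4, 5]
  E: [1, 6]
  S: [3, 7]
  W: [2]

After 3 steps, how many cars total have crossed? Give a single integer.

Answer: 4

Derivation:
Step 1 [NS]: N:car4-GO,E:wait,S:car3-GO,W:wait | queues: N=1 E=2 S=1 W=1
Step 2 [NS]: N:car5-GO,E:wait,S:car7-GO,W:wait | queues: N=0 E=2 S=0 W=1
Step 3 [NS]: N:empty,E:wait,S:empty,W:wait | queues: N=0 E=2 S=0 W=1
Cars crossed by step 3: 4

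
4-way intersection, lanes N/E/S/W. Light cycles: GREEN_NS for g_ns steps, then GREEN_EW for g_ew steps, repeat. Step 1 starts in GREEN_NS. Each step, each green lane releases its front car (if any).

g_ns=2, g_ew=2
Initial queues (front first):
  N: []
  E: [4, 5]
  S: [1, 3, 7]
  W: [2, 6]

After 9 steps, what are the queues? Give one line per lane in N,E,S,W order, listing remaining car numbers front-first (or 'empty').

Step 1 [NS]: N:empty,E:wait,S:car1-GO,W:wait | queues: N=0 E=2 S=2 W=2
Step 2 [NS]: N:empty,E:wait,S:car3-GO,W:wait | queues: N=0 E=2 S=1 W=2
Step 3 [EW]: N:wait,E:car4-GO,S:wait,W:car2-GO | queues: N=0 E=1 S=1 W=1
Step 4 [EW]: N:wait,E:car5-GO,S:wait,W:car6-GO | queues: N=0 E=0 S=1 W=0
Step 5 [NS]: N:empty,E:wait,S:car7-GO,W:wait | queues: N=0 E=0 S=0 W=0

N: empty
E: empty
S: empty
W: empty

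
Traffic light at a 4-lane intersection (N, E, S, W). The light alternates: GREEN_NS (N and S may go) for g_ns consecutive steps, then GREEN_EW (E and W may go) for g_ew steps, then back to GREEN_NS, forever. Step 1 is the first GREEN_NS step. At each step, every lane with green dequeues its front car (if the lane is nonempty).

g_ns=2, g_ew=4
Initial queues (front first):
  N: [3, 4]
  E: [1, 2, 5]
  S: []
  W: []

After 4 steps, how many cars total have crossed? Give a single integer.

Answer: 4

Derivation:
Step 1 [NS]: N:car3-GO,E:wait,S:empty,W:wait | queues: N=1 E=3 S=0 W=0
Step 2 [NS]: N:car4-GO,E:wait,S:empty,W:wait | queues: N=0 E=3 S=0 W=0
Step 3 [EW]: N:wait,E:car1-GO,S:wait,W:empty | queues: N=0 E=2 S=0 W=0
Step 4 [EW]: N:wait,E:car2-GO,S:wait,W:empty | queues: N=0 E=1 S=0 W=0
Cars crossed by step 4: 4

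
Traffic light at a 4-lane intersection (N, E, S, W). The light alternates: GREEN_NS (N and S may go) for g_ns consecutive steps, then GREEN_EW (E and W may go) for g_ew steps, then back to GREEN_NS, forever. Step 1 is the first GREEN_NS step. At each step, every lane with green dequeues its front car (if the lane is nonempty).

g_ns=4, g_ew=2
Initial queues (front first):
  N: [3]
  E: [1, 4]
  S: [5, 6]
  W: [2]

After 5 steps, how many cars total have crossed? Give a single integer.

Step 1 [NS]: N:car3-GO,E:wait,S:car5-GO,W:wait | queues: N=0 E=2 S=1 W=1
Step 2 [NS]: N:empty,E:wait,S:car6-GO,W:wait | queues: N=0 E=2 S=0 W=1
Step 3 [NS]: N:empty,E:wait,S:empty,W:wait | queues: N=0 E=2 S=0 W=1
Step 4 [NS]: N:empty,E:wait,S:empty,W:wait | queues: N=0 E=2 S=0 W=1
Step 5 [EW]: N:wait,E:car1-GO,S:wait,W:car2-GO | queues: N=0 E=1 S=0 W=0
Cars crossed by step 5: 5

Answer: 5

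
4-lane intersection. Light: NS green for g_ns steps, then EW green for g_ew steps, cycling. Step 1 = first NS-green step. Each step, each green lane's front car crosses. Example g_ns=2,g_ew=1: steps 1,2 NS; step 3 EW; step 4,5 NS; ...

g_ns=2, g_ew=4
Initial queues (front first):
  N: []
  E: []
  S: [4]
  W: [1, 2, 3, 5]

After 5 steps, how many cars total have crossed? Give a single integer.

Answer: 4

Derivation:
Step 1 [NS]: N:empty,E:wait,S:car4-GO,W:wait | queues: N=0 E=0 S=0 W=4
Step 2 [NS]: N:empty,E:wait,S:empty,W:wait | queues: N=0 E=0 S=0 W=4
Step 3 [EW]: N:wait,E:empty,S:wait,W:car1-GO | queues: N=0 E=0 S=0 W=3
Step 4 [EW]: N:wait,E:empty,S:wait,W:car2-GO | queues: N=0 E=0 S=0 W=2
Step 5 [EW]: N:wait,E:empty,S:wait,W:car3-GO | queues: N=0 E=0 S=0 W=1
Cars crossed by step 5: 4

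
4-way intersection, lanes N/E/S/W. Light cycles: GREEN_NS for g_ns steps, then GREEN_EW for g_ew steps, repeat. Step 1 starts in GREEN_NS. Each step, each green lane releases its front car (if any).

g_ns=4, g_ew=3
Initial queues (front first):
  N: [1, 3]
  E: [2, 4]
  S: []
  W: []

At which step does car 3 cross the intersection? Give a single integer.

Step 1 [NS]: N:car1-GO,E:wait,S:empty,W:wait | queues: N=1 E=2 S=0 W=0
Step 2 [NS]: N:car3-GO,E:wait,S:empty,W:wait | queues: N=0 E=2 S=0 W=0
Step 3 [NS]: N:empty,E:wait,S:empty,W:wait | queues: N=0 E=2 S=0 W=0
Step 4 [NS]: N:empty,E:wait,S:empty,W:wait | queues: N=0 E=2 S=0 W=0
Step 5 [EW]: N:wait,E:car2-GO,S:wait,W:empty | queues: N=0 E=1 S=0 W=0
Step 6 [EW]: N:wait,E:car4-GO,S:wait,W:empty | queues: N=0 E=0 S=0 W=0
Car 3 crosses at step 2

2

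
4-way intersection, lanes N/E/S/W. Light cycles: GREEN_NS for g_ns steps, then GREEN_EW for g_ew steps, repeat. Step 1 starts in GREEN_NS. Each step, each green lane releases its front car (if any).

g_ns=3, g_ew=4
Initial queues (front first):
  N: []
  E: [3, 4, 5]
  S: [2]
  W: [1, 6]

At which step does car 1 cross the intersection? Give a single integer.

Step 1 [NS]: N:empty,E:wait,S:car2-GO,W:wait | queues: N=0 E=3 S=0 W=2
Step 2 [NS]: N:empty,E:wait,S:empty,W:wait | queues: N=0 E=3 S=0 W=2
Step 3 [NS]: N:empty,E:wait,S:empty,W:wait | queues: N=0 E=3 S=0 W=2
Step 4 [EW]: N:wait,E:car3-GO,S:wait,W:car1-GO | queues: N=0 E=2 S=0 W=1
Step 5 [EW]: N:wait,E:car4-GO,S:wait,W:car6-GO | queues: N=0 E=1 S=0 W=0
Step 6 [EW]: N:wait,E:car5-GO,S:wait,W:empty | queues: N=0 E=0 S=0 W=0
Car 1 crosses at step 4

4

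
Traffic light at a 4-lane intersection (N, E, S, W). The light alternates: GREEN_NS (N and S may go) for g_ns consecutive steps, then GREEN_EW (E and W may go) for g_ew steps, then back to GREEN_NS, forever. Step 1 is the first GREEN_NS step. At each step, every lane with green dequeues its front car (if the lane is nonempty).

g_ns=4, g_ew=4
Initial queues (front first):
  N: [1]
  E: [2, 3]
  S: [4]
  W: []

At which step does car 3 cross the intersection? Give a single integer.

Step 1 [NS]: N:car1-GO,E:wait,S:car4-GO,W:wait | queues: N=0 E=2 S=0 W=0
Step 2 [NS]: N:empty,E:wait,S:empty,W:wait | queues: N=0 E=2 S=0 W=0
Step 3 [NS]: N:empty,E:wait,S:empty,W:wait | queues: N=0 E=2 S=0 W=0
Step 4 [NS]: N:empty,E:wait,S:empty,W:wait | queues: N=0 E=2 S=0 W=0
Step 5 [EW]: N:wait,E:car2-GO,S:wait,W:empty | queues: N=0 E=1 S=0 W=0
Step 6 [EW]: N:wait,E:car3-GO,S:wait,W:empty | queues: N=0 E=0 S=0 W=0
Car 3 crosses at step 6

6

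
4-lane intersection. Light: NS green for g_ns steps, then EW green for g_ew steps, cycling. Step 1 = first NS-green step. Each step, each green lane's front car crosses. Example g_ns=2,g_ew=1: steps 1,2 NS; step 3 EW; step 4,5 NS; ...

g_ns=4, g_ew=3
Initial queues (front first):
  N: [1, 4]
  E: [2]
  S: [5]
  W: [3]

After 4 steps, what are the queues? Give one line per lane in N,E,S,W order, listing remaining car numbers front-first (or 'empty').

Step 1 [NS]: N:car1-GO,E:wait,S:car5-GO,W:wait | queues: N=1 E=1 S=0 W=1
Step 2 [NS]: N:car4-GO,E:wait,S:empty,W:wait | queues: N=0 E=1 S=0 W=1
Step 3 [NS]: N:empty,E:wait,S:empty,W:wait | queues: N=0 E=1 S=0 W=1
Step 4 [NS]: N:empty,E:wait,S:empty,W:wait | queues: N=0 E=1 S=0 W=1

N: empty
E: 2
S: empty
W: 3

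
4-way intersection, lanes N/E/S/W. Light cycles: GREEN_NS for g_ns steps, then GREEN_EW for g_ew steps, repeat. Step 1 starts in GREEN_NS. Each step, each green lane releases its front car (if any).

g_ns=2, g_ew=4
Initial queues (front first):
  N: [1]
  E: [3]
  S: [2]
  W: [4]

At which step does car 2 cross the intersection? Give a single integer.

Step 1 [NS]: N:car1-GO,E:wait,S:car2-GO,W:wait | queues: N=0 E=1 S=0 W=1
Step 2 [NS]: N:empty,E:wait,S:empty,W:wait | queues: N=0 E=1 S=0 W=1
Step 3 [EW]: N:wait,E:car3-GO,S:wait,W:car4-GO | queues: N=0 E=0 S=0 W=0
Car 2 crosses at step 1

1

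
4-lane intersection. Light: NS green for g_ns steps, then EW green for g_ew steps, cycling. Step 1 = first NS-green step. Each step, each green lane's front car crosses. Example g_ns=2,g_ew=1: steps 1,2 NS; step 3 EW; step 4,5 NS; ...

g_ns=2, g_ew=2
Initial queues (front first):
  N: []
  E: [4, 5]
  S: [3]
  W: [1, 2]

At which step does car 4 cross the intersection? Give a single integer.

Step 1 [NS]: N:empty,E:wait,S:car3-GO,W:wait | queues: N=0 E=2 S=0 W=2
Step 2 [NS]: N:empty,E:wait,S:empty,W:wait | queues: N=0 E=2 S=0 W=2
Step 3 [EW]: N:wait,E:car4-GO,S:wait,W:car1-GO | queues: N=0 E=1 S=0 W=1
Step 4 [EW]: N:wait,E:car5-GO,S:wait,W:car2-GO | queues: N=0 E=0 S=0 W=0
Car 4 crosses at step 3

3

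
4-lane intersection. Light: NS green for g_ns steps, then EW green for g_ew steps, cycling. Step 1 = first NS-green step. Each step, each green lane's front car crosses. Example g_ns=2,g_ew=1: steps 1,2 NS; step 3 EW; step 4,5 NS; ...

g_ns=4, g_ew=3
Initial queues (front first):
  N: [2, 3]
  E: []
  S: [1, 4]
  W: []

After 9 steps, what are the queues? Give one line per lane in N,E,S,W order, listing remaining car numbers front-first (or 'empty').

Step 1 [NS]: N:car2-GO,E:wait,S:car1-GO,W:wait | queues: N=1 E=0 S=1 W=0
Step 2 [NS]: N:car3-GO,E:wait,S:car4-GO,W:wait | queues: N=0 E=0 S=0 W=0

N: empty
E: empty
S: empty
W: empty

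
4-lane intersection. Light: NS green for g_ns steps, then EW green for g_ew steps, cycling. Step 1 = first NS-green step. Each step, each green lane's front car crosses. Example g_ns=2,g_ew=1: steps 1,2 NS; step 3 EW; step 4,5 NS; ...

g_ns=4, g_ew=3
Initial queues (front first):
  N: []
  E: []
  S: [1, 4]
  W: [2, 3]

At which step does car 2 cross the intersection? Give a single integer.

Step 1 [NS]: N:empty,E:wait,S:car1-GO,W:wait | queues: N=0 E=0 S=1 W=2
Step 2 [NS]: N:empty,E:wait,S:car4-GO,W:wait | queues: N=0 E=0 S=0 W=2
Step 3 [NS]: N:empty,E:wait,S:empty,W:wait | queues: N=0 E=0 S=0 W=2
Step 4 [NS]: N:empty,E:wait,S:empty,W:wait | queues: N=0 E=0 S=0 W=2
Step 5 [EW]: N:wait,E:empty,S:wait,W:car2-GO | queues: N=0 E=0 S=0 W=1
Step 6 [EW]: N:wait,E:empty,S:wait,W:car3-GO | queues: N=0 E=0 S=0 W=0
Car 2 crosses at step 5

5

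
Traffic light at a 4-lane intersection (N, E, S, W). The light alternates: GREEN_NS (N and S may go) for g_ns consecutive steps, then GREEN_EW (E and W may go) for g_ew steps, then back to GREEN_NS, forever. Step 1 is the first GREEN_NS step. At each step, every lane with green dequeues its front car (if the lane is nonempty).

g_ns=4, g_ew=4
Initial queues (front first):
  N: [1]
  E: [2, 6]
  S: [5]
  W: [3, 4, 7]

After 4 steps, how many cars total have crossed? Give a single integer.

Answer: 2

Derivation:
Step 1 [NS]: N:car1-GO,E:wait,S:car5-GO,W:wait | queues: N=0 E=2 S=0 W=3
Step 2 [NS]: N:empty,E:wait,S:empty,W:wait | queues: N=0 E=2 S=0 W=3
Step 3 [NS]: N:empty,E:wait,S:empty,W:wait | queues: N=0 E=2 S=0 W=3
Step 4 [NS]: N:empty,E:wait,S:empty,W:wait | queues: N=0 E=2 S=0 W=3
Cars crossed by step 4: 2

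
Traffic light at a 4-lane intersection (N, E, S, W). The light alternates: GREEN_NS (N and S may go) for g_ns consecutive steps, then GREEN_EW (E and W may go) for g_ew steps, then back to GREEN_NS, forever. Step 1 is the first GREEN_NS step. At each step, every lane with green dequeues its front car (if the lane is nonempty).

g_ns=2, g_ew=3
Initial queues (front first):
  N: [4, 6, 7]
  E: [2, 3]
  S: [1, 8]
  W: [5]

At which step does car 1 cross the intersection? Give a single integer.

Step 1 [NS]: N:car4-GO,E:wait,S:car1-GO,W:wait | queues: N=2 E=2 S=1 W=1
Step 2 [NS]: N:car6-GO,E:wait,S:car8-GO,W:wait | queues: N=1 E=2 S=0 W=1
Step 3 [EW]: N:wait,E:car2-GO,S:wait,W:car5-GO | queues: N=1 E=1 S=0 W=0
Step 4 [EW]: N:wait,E:car3-GO,S:wait,W:empty | queues: N=1 E=0 S=0 W=0
Step 5 [EW]: N:wait,E:empty,S:wait,W:empty | queues: N=1 E=0 S=0 W=0
Step 6 [NS]: N:car7-GO,E:wait,S:empty,W:wait | queues: N=0 E=0 S=0 W=0
Car 1 crosses at step 1

1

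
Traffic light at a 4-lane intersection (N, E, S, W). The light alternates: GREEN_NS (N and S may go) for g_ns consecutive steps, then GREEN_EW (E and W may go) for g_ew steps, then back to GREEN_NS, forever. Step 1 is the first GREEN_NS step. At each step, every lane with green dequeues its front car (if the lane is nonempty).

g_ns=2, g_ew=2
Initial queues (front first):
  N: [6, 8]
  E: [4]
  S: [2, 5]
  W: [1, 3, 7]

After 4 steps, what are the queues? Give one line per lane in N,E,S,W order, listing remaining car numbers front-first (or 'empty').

Step 1 [NS]: N:car6-GO,E:wait,S:car2-GO,W:wait | queues: N=1 E=1 S=1 W=3
Step 2 [NS]: N:car8-GO,E:wait,S:car5-GO,W:wait | queues: N=0 E=1 S=0 W=3
Step 3 [EW]: N:wait,E:car4-GO,S:wait,W:car1-GO | queues: N=0 E=0 S=0 W=2
Step 4 [EW]: N:wait,E:empty,S:wait,W:car3-GO | queues: N=0 E=0 S=0 W=1

N: empty
E: empty
S: empty
W: 7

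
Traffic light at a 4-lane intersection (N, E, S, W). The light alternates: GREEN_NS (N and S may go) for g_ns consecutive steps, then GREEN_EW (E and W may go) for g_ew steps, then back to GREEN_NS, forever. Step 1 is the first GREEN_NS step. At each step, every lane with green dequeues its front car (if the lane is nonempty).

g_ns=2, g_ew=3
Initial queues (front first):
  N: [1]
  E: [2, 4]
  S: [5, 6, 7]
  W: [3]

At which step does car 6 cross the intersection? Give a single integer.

Step 1 [NS]: N:car1-GO,E:wait,S:car5-GO,W:wait | queues: N=0 E=2 S=2 W=1
Step 2 [NS]: N:empty,E:wait,S:car6-GO,W:wait | queues: N=0 E=2 S=1 W=1
Step 3 [EW]: N:wait,E:car2-GO,S:wait,W:car3-GO | queues: N=0 E=1 S=1 W=0
Step 4 [EW]: N:wait,E:car4-GO,S:wait,W:empty | queues: N=0 E=0 S=1 W=0
Step 5 [EW]: N:wait,E:empty,S:wait,W:empty | queues: N=0 E=0 S=1 W=0
Step 6 [NS]: N:empty,E:wait,S:car7-GO,W:wait | queues: N=0 E=0 S=0 W=0
Car 6 crosses at step 2

2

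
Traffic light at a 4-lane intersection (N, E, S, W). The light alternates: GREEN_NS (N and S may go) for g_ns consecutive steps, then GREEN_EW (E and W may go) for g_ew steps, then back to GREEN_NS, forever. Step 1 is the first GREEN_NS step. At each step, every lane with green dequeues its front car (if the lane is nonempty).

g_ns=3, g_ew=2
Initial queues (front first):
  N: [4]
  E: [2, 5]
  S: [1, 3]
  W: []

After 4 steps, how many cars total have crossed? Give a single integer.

Answer: 4

Derivation:
Step 1 [NS]: N:car4-GO,E:wait,S:car1-GO,W:wait | queues: N=0 E=2 S=1 W=0
Step 2 [NS]: N:empty,E:wait,S:car3-GO,W:wait | queues: N=0 E=2 S=0 W=0
Step 3 [NS]: N:empty,E:wait,S:empty,W:wait | queues: N=0 E=2 S=0 W=0
Step 4 [EW]: N:wait,E:car2-GO,S:wait,W:empty | queues: N=0 E=1 S=0 W=0
Cars crossed by step 4: 4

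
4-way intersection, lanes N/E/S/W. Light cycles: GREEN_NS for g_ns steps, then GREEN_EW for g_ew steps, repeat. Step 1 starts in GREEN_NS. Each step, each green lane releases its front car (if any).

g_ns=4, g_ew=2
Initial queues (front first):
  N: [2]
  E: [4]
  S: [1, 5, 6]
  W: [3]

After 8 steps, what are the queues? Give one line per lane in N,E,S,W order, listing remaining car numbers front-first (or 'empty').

Step 1 [NS]: N:car2-GO,E:wait,S:car1-GO,W:wait | queues: N=0 E=1 S=2 W=1
Step 2 [NS]: N:empty,E:wait,S:car5-GO,W:wait | queues: N=0 E=1 S=1 W=1
Step 3 [NS]: N:empty,E:wait,S:car6-GO,W:wait | queues: N=0 E=1 S=0 W=1
Step 4 [NS]: N:empty,E:wait,S:empty,W:wait | queues: N=0 E=1 S=0 W=1
Step 5 [EW]: N:wait,E:car4-GO,S:wait,W:car3-GO | queues: N=0 E=0 S=0 W=0

N: empty
E: empty
S: empty
W: empty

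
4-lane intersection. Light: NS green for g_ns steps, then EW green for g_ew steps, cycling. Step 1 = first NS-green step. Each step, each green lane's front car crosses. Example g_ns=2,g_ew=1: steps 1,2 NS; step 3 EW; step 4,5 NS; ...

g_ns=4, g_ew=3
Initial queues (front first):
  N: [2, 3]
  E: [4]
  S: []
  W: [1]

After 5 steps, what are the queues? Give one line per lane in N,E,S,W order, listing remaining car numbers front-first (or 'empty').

Step 1 [NS]: N:car2-GO,E:wait,S:empty,W:wait | queues: N=1 E=1 S=0 W=1
Step 2 [NS]: N:car3-GO,E:wait,S:empty,W:wait | queues: N=0 E=1 S=0 W=1
Step 3 [NS]: N:empty,E:wait,S:empty,W:wait | queues: N=0 E=1 S=0 W=1
Step 4 [NS]: N:empty,E:wait,S:empty,W:wait | queues: N=0 E=1 S=0 W=1
Step 5 [EW]: N:wait,E:car4-GO,S:wait,W:car1-GO | queues: N=0 E=0 S=0 W=0

N: empty
E: empty
S: empty
W: empty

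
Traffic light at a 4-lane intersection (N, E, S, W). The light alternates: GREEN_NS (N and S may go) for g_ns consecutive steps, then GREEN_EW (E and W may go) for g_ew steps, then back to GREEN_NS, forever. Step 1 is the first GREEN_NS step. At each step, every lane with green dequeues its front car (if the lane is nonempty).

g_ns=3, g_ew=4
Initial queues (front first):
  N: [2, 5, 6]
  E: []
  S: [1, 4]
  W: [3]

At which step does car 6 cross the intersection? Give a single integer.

Step 1 [NS]: N:car2-GO,E:wait,S:car1-GO,W:wait | queues: N=2 E=0 S=1 W=1
Step 2 [NS]: N:car5-GO,E:wait,S:car4-GO,W:wait | queues: N=1 E=0 S=0 W=1
Step 3 [NS]: N:car6-GO,E:wait,S:empty,W:wait | queues: N=0 E=0 S=0 W=1
Step 4 [EW]: N:wait,E:empty,S:wait,W:car3-GO | queues: N=0 E=0 S=0 W=0
Car 6 crosses at step 3

3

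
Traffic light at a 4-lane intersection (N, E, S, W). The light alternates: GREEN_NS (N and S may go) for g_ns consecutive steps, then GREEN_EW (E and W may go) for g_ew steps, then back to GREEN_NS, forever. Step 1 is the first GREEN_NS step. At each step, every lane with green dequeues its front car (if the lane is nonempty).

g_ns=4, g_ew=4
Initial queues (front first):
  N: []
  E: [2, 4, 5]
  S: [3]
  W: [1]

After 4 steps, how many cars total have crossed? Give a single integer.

Step 1 [NS]: N:empty,E:wait,S:car3-GO,W:wait | queues: N=0 E=3 S=0 W=1
Step 2 [NS]: N:empty,E:wait,S:empty,W:wait | queues: N=0 E=3 S=0 W=1
Step 3 [NS]: N:empty,E:wait,S:empty,W:wait | queues: N=0 E=3 S=0 W=1
Step 4 [NS]: N:empty,E:wait,S:empty,W:wait | queues: N=0 E=3 S=0 W=1
Cars crossed by step 4: 1

Answer: 1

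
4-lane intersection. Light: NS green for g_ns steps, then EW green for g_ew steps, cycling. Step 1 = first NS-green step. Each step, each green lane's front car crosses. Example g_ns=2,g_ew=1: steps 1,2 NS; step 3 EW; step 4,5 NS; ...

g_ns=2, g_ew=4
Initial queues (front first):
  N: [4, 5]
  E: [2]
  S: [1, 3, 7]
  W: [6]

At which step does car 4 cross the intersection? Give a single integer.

Step 1 [NS]: N:car4-GO,E:wait,S:car1-GO,W:wait | queues: N=1 E=1 S=2 W=1
Step 2 [NS]: N:car5-GO,E:wait,S:car3-GO,W:wait | queues: N=0 E=1 S=1 W=1
Step 3 [EW]: N:wait,E:car2-GO,S:wait,W:car6-GO | queues: N=0 E=0 S=1 W=0
Step 4 [EW]: N:wait,E:empty,S:wait,W:empty | queues: N=0 E=0 S=1 W=0
Step 5 [EW]: N:wait,E:empty,S:wait,W:empty | queues: N=0 E=0 S=1 W=0
Step 6 [EW]: N:wait,E:empty,S:wait,W:empty | queues: N=0 E=0 S=1 W=0
Step 7 [NS]: N:empty,E:wait,S:car7-GO,W:wait | queues: N=0 E=0 S=0 W=0
Car 4 crosses at step 1

1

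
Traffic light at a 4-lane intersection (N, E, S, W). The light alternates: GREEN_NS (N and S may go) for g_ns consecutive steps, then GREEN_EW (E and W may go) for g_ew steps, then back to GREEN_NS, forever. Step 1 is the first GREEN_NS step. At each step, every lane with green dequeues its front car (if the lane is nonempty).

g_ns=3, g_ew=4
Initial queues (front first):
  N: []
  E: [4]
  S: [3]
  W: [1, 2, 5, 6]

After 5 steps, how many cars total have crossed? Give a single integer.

Step 1 [NS]: N:empty,E:wait,S:car3-GO,W:wait | queues: N=0 E=1 S=0 W=4
Step 2 [NS]: N:empty,E:wait,S:empty,W:wait | queues: N=0 E=1 S=0 W=4
Step 3 [NS]: N:empty,E:wait,S:empty,W:wait | queues: N=0 E=1 S=0 W=4
Step 4 [EW]: N:wait,E:car4-GO,S:wait,W:car1-GO | queues: N=0 E=0 S=0 W=3
Step 5 [EW]: N:wait,E:empty,S:wait,W:car2-GO | queues: N=0 E=0 S=0 W=2
Cars crossed by step 5: 4

Answer: 4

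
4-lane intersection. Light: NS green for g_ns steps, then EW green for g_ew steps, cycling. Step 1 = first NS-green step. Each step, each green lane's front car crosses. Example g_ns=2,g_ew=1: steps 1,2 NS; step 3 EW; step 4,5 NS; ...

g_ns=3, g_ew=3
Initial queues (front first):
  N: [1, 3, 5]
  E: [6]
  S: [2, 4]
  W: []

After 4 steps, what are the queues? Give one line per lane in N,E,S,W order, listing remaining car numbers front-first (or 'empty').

Step 1 [NS]: N:car1-GO,E:wait,S:car2-GO,W:wait | queues: N=2 E=1 S=1 W=0
Step 2 [NS]: N:car3-GO,E:wait,S:car4-GO,W:wait | queues: N=1 E=1 S=0 W=0
Step 3 [NS]: N:car5-GO,E:wait,S:empty,W:wait | queues: N=0 E=1 S=0 W=0
Step 4 [EW]: N:wait,E:car6-GO,S:wait,W:empty | queues: N=0 E=0 S=0 W=0

N: empty
E: empty
S: empty
W: empty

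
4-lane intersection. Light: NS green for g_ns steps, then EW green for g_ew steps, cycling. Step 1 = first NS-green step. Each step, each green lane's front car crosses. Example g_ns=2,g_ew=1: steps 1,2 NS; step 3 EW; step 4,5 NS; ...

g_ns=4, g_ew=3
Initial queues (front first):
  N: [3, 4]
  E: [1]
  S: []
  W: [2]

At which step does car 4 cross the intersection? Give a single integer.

Step 1 [NS]: N:car3-GO,E:wait,S:empty,W:wait | queues: N=1 E=1 S=0 W=1
Step 2 [NS]: N:car4-GO,E:wait,S:empty,W:wait | queues: N=0 E=1 S=0 W=1
Step 3 [NS]: N:empty,E:wait,S:empty,W:wait | queues: N=0 E=1 S=0 W=1
Step 4 [NS]: N:empty,E:wait,S:empty,W:wait | queues: N=0 E=1 S=0 W=1
Step 5 [EW]: N:wait,E:car1-GO,S:wait,W:car2-GO | queues: N=0 E=0 S=0 W=0
Car 4 crosses at step 2

2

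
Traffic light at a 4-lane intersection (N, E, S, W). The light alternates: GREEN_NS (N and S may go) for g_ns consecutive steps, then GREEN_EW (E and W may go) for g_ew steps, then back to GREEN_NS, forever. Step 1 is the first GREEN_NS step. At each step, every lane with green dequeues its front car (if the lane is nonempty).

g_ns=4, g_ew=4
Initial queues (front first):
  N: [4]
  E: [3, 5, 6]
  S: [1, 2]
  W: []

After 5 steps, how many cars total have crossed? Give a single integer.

Step 1 [NS]: N:car4-GO,E:wait,S:car1-GO,W:wait | queues: N=0 E=3 S=1 W=0
Step 2 [NS]: N:empty,E:wait,S:car2-GO,W:wait | queues: N=0 E=3 S=0 W=0
Step 3 [NS]: N:empty,E:wait,S:empty,W:wait | queues: N=0 E=3 S=0 W=0
Step 4 [NS]: N:empty,E:wait,S:empty,W:wait | queues: N=0 E=3 S=0 W=0
Step 5 [EW]: N:wait,E:car3-GO,S:wait,W:empty | queues: N=0 E=2 S=0 W=0
Cars crossed by step 5: 4

Answer: 4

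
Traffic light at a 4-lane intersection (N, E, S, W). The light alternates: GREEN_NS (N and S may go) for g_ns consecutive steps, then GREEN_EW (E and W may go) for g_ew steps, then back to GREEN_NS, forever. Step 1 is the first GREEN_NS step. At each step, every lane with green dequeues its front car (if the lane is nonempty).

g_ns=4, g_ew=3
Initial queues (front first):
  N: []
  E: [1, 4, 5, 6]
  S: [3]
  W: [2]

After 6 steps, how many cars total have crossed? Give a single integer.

Step 1 [NS]: N:empty,E:wait,S:car3-GO,W:wait | queues: N=0 E=4 S=0 W=1
Step 2 [NS]: N:empty,E:wait,S:empty,W:wait | queues: N=0 E=4 S=0 W=1
Step 3 [NS]: N:empty,E:wait,S:empty,W:wait | queues: N=0 E=4 S=0 W=1
Step 4 [NS]: N:empty,E:wait,S:empty,W:wait | queues: N=0 E=4 S=0 W=1
Step 5 [EW]: N:wait,E:car1-GO,S:wait,W:car2-GO | queues: N=0 E=3 S=0 W=0
Step 6 [EW]: N:wait,E:car4-GO,S:wait,W:empty | queues: N=0 E=2 S=0 W=0
Cars crossed by step 6: 4

Answer: 4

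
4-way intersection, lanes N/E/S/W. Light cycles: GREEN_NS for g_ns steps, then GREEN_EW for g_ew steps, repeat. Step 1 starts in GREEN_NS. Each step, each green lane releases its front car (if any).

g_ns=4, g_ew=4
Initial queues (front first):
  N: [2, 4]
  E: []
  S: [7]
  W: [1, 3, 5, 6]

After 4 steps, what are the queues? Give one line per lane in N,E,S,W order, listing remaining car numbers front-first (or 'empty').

Step 1 [NS]: N:car2-GO,E:wait,S:car7-GO,W:wait | queues: N=1 E=0 S=0 W=4
Step 2 [NS]: N:car4-GO,E:wait,S:empty,W:wait | queues: N=0 E=0 S=0 W=4
Step 3 [NS]: N:empty,E:wait,S:empty,W:wait | queues: N=0 E=0 S=0 W=4
Step 4 [NS]: N:empty,E:wait,S:empty,W:wait | queues: N=0 E=0 S=0 W=4

N: empty
E: empty
S: empty
W: 1 3 5 6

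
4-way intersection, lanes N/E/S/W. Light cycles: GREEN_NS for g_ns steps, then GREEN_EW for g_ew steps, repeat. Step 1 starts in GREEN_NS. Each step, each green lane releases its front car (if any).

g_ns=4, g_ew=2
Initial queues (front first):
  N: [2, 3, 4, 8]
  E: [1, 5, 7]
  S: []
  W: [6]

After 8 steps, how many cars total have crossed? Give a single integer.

Step 1 [NS]: N:car2-GO,E:wait,S:empty,W:wait | queues: N=3 E=3 S=0 W=1
Step 2 [NS]: N:car3-GO,E:wait,S:empty,W:wait | queues: N=2 E=3 S=0 W=1
Step 3 [NS]: N:car4-GO,E:wait,S:empty,W:wait | queues: N=1 E=3 S=0 W=1
Step 4 [NS]: N:car8-GO,E:wait,S:empty,W:wait | queues: N=0 E=3 S=0 W=1
Step 5 [EW]: N:wait,E:car1-GO,S:wait,W:car6-GO | queues: N=0 E=2 S=0 W=0
Step 6 [EW]: N:wait,E:car5-GO,S:wait,W:empty | queues: N=0 E=1 S=0 W=0
Step 7 [NS]: N:empty,E:wait,S:empty,W:wait | queues: N=0 E=1 S=0 W=0
Step 8 [NS]: N:empty,E:wait,S:empty,W:wait | queues: N=0 E=1 S=0 W=0
Cars crossed by step 8: 7

Answer: 7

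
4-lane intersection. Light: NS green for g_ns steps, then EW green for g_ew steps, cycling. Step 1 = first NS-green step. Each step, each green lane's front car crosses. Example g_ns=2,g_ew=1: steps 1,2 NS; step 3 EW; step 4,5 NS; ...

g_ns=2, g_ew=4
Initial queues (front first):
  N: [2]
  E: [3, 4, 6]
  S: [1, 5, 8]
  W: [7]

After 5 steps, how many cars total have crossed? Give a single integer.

Step 1 [NS]: N:car2-GO,E:wait,S:car1-GO,W:wait | queues: N=0 E=3 S=2 W=1
Step 2 [NS]: N:empty,E:wait,S:car5-GO,W:wait | queues: N=0 E=3 S=1 W=1
Step 3 [EW]: N:wait,E:car3-GO,S:wait,W:car7-GO | queues: N=0 E=2 S=1 W=0
Step 4 [EW]: N:wait,E:car4-GO,S:wait,W:empty | queues: N=0 E=1 S=1 W=0
Step 5 [EW]: N:wait,E:car6-GO,S:wait,W:empty | queues: N=0 E=0 S=1 W=0
Cars crossed by step 5: 7

Answer: 7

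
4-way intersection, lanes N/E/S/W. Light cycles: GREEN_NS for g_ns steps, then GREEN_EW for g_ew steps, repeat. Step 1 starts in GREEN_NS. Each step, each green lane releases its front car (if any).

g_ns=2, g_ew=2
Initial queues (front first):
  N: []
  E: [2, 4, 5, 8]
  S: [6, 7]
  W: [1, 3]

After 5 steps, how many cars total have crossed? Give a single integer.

Answer: 6

Derivation:
Step 1 [NS]: N:empty,E:wait,S:car6-GO,W:wait | queues: N=0 E=4 S=1 W=2
Step 2 [NS]: N:empty,E:wait,S:car7-GO,W:wait | queues: N=0 E=4 S=0 W=2
Step 3 [EW]: N:wait,E:car2-GO,S:wait,W:car1-GO | queues: N=0 E=3 S=0 W=1
Step 4 [EW]: N:wait,E:car4-GO,S:wait,W:car3-GO | queues: N=0 E=2 S=0 W=0
Step 5 [NS]: N:empty,E:wait,S:empty,W:wait | queues: N=0 E=2 S=0 W=0
Cars crossed by step 5: 6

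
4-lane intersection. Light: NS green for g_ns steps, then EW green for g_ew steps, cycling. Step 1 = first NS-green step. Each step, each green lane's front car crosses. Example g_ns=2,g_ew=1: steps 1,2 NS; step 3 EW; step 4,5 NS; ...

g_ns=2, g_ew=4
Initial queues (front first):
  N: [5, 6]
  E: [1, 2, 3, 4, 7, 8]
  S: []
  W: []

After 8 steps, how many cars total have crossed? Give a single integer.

Answer: 6

Derivation:
Step 1 [NS]: N:car5-GO,E:wait,S:empty,W:wait | queues: N=1 E=6 S=0 W=0
Step 2 [NS]: N:car6-GO,E:wait,S:empty,W:wait | queues: N=0 E=6 S=0 W=0
Step 3 [EW]: N:wait,E:car1-GO,S:wait,W:empty | queues: N=0 E=5 S=0 W=0
Step 4 [EW]: N:wait,E:car2-GO,S:wait,W:empty | queues: N=0 E=4 S=0 W=0
Step 5 [EW]: N:wait,E:car3-GO,S:wait,W:empty | queues: N=0 E=3 S=0 W=0
Step 6 [EW]: N:wait,E:car4-GO,S:wait,W:empty | queues: N=0 E=2 S=0 W=0
Step 7 [NS]: N:empty,E:wait,S:empty,W:wait | queues: N=0 E=2 S=0 W=0
Step 8 [NS]: N:empty,E:wait,S:empty,W:wait | queues: N=0 E=2 S=0 W=0
Cars crossed by step 8: 6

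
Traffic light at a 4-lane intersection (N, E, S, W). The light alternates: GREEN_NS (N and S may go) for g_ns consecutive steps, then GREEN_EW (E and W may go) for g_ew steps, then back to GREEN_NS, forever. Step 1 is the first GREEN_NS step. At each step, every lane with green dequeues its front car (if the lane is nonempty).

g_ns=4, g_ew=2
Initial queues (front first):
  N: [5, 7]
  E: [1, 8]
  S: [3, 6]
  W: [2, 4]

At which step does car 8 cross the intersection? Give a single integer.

Step 1 [NS]: N:car5-GO,E:wait,S:car3-GO,W:wait | queues: N=1 E=2 S=1 W=2
Step 2 [NS]: N:car7-GO,E:wait,S:car6-GO,W:wait | queues: N=0 E=2 S=0 W=2
Step 3 [NS]: N:empty,E:wait,S:empty,W:wait | queues: N=0 E=2 S=0 W=2
Step 4 [NS]: N:empty,E:wait,S:empty,W:wait | queues: N=0 E=2 S=0 W=2
Step 5 [EW]: N:wait,E:car1-GO,S:wait,W:car2-GO | queues: N=0 E=1 S=0 W=1
Step 6 [EW]: N:wait,E:car8-GO,S:wait,W:car4-GO | queues: N=0 E=0 S=0 W=0
Car 8 crosses at step 6

6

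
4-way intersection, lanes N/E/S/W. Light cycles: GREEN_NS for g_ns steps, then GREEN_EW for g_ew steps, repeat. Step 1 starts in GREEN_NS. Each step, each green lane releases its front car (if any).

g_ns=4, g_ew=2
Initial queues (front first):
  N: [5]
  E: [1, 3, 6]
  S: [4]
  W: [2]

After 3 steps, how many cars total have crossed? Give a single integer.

Answer: 2

Derivation:
Step 1 [NS]: N:car5-GO,E:wait,S:car4-GO,W:wait | queues: N=0 E=3 S=0 W=1
Step 2 [NS]: N:empty,E:wait,S:empty,W:wait | queues: N=0 E=3 S=0 W=1
Step 3 [NS]: N:empty,E:wait,S:empty,W:wait | queues: N=0 E=3 S=0 W=1
Cars crossed by step 3: 2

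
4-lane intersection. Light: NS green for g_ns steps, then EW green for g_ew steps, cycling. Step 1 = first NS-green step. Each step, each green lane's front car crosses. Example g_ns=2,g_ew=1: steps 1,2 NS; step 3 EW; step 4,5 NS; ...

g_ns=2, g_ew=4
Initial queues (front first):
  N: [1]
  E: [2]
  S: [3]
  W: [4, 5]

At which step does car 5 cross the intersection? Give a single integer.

Step 1 [NS]: N:car1-GO,E:wait,S:car3-GO,W:wait | queues: N=0 E=1 S=0 W=2
Step 2 [NS]: N:empty,E:wait,S:empty,W:wait | queues: N=0 E=1 S=0 W=2
Step 3 [EW]: N:wait,E:car2-GO,S:wait,W:car4-GO | queues: N=0 E=0 S=0 W=1
Step 4 [EW]: N:wait,E:empty,S:wait,W:car5-GO | queues: N=0 E=0 S=0 W=0
Car 5 crosses at step 4

4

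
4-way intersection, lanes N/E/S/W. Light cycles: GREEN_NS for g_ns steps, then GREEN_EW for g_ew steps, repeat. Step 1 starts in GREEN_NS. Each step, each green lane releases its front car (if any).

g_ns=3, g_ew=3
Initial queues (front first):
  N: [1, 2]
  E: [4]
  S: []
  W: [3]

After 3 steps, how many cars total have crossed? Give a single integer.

Answer: 2

Derivation:
Step 1 [NS]: N:car1-GO,E:wait,S:empty,W:wait | queues: N=1 E=1 S=0 W=1
Step 2 [NS]: N:car2-GO,E:wait,S:empty,W:wait | queues: N=0 E=1 S=0 W=1
Step 3 [NS]: N:empty,E:wait,S:empty,W:wait | queues: N=0 E=1 S=0 W=1
Cars crossed by step 3: 2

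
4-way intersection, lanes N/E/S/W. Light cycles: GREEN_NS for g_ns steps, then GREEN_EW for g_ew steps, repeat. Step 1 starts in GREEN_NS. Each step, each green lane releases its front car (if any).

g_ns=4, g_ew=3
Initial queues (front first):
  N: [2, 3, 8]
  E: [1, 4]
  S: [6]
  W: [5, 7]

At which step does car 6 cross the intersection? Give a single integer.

Step 1 [NS]: N:car2-GO,E:wait,S:car6-GO,W:wait | queues: N=2 E=2 S=0 W=2
Step 2 [NS]: N:car3-GO,E:wait,S:empty,W:wait | queues: N=1 E=2 S=0 W=2
Step 3 [NS]: N:car8-GO,E:wait,S:empty,W:wait | queues: N=0 E=2 S=0 W=2
Step 4 [NS]: N:empty,E:wait,S:empty,W:wait | queues: N=0 E=2 S=0 W=2
Step 5 [EW]: N:wait,E:car1-GO,S:wait,W:car5-GO | queues: N=0 E=1 S=0 W=1
Step 6 [EW]: N:wait,E:car4-GO,S:wait,W:car7-GO | queues: N=0 E=0 S=0 W=0
Car 6 crosses at step 1

1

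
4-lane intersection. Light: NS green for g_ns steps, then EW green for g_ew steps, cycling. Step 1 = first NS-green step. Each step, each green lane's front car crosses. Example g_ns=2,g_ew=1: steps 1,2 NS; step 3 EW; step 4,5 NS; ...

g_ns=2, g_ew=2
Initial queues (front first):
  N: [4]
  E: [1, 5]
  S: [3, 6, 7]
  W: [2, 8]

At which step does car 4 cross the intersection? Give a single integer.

Step 1 [NS]: N:car4-GO,E:wait,S:car3-GO,W:wait | queues: N=0 E=2 S=2 W=2
Step 2 [NS]: N:empty,E:wait,S:car6-GO,W:wait | queues: N=0 E=2 S=1 W=2
Step 3 [EW]: N:wait,E:car1-GO,S:wait,W:car2-GO | queues: N=0 E=1 S=1 W=1
Step 4 [EW]: N:wait,E:car5-GO,S:wait,W:car8-GO | queues: N=0 E=0 S=1 W=0
Step 5 [NS]: N:empty,E:wait,S:car7-GO,W:wait | queues: N=0 E=0 S=0 W=0
Car 4 crosses at step 1

1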